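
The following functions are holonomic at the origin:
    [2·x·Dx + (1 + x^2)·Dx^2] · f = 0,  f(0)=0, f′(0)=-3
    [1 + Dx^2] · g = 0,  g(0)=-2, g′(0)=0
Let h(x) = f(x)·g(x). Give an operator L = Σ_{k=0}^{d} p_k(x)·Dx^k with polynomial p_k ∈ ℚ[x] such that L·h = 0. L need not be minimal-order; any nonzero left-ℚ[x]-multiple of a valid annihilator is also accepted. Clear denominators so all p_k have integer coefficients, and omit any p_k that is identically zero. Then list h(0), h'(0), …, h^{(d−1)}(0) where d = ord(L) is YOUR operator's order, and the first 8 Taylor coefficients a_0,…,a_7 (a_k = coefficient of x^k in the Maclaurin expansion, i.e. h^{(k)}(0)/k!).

L = (10 + 26·x^2 + 11·x^4 + 4·x^6 + x^8) + (12·x + 20·x^3 + 12·x^5 + 4·x^7)·Dx + (12 + 32·x^2 + 18·x^4 + 8·x^6 + 2·x^8)·Dx^2 + (12·x + 20·x^3 + 12·x^5 + 4·x^7)·Dx^3 + (2 + 6·x^2 + 7·x^4 + 4·x^6 + x^8)·Dx^4  (order 4).
h: a_k = 0, 6, 0, -5, 0, 49/20, 0, -1301/840, …
ICs: h(0) = 0, h′(0) = 6, h′′(0) = 0, h′′′(0) = -30.

f: a_k = 0, -3, 0, 1, 0, -3/5, 0, 3/7, …
g: a_k = -2, 0, 1, 0, -1/12, 0, 1/360, 0, …
L₀ := L_f ⊗_s L_g (sym. prod.), ord ≤ 4.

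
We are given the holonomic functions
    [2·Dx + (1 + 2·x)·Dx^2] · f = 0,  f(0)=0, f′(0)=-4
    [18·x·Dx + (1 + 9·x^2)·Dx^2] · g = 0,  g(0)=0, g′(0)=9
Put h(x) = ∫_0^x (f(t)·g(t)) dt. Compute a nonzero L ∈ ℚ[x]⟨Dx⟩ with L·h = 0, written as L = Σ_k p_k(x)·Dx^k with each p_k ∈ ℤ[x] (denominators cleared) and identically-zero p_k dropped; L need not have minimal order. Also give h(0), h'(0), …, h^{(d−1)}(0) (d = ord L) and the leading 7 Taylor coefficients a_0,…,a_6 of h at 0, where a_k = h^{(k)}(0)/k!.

f: a_k = 0, -4, 4, -16/3, 8, -64/5, 64/3, …
g: a_k = 0, 9, 0, -27, 0, 729/5, 0, …
f·g: L₀ = L_f ⊗_s L_g, ord ≤ 2·2.
h=∫h₀ ⇒ L = L₀·Dx.
L = (792 + 3024·x + 22680·x^2 + 102384·x^3 + 174960·x^4 + 151632·x^5 + 104976·x^7)·Dx^2 + (332 + 4752·x + 28908·x^2 + 127008·x^3 + 351216·x^4 + 542376·x^5 + 408240·x^6 + 157464·x^7 + 367416·x^8)·Dx^3 + (44 + 916·x + 6696·x^2 + 27252·x^3 + 85860·x^4 + 193428·x^5 + 279936·x^6 + 224532·x^7 + 157464·x^8 + 209952·x^9)·Dx^4 + (10 + 76·x + 418·x^2 + 1728·x^3 + 5391·x^4 + 12960·x^5 + 24948·x^6 + 34992·x^7 + 29889·x^8 + 26244·x^9 + 26244·x^10)·Dx^5  (order 5).
h: a_k = 0, 0, 0, -12, 9, 12, -6, …
ICs: h(0) = 0, h′(0) = 0, h′′(0) = 0, h′′′(0) = -72, h′′′′(0) = 216.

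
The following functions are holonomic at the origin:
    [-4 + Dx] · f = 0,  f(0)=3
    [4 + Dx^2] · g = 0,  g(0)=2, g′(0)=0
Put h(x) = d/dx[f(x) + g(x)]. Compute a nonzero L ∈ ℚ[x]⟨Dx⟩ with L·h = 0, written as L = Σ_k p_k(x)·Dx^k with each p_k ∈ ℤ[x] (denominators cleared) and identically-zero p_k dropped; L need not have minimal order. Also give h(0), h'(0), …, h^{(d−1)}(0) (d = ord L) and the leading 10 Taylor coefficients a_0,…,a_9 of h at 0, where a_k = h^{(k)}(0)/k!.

f: a_k = 3, 12, 24, 32, 32, 128/5, 256/15, 1024/105, 512/105, 2048/945, …
g: a_k = 2, 0, -4, 0, 4/3, 0, -8/45, 0, 4/315, 0, …
L₀ := lclm(L_f,L_g); ord L₀ ≤ 1+2.
Derive L from L₀ (diff closure).
L = 16 - 4·Dx + 4·Dx^2 - Dx^3  (order 3).
h: a_k = 12, 40, 96, 400/3, 128, 304/3, 1024/15, 352/9, 2048/105, 4912/567, …
ICs: h(0) = 12, h′(0) = 40, h′′(0) = 192.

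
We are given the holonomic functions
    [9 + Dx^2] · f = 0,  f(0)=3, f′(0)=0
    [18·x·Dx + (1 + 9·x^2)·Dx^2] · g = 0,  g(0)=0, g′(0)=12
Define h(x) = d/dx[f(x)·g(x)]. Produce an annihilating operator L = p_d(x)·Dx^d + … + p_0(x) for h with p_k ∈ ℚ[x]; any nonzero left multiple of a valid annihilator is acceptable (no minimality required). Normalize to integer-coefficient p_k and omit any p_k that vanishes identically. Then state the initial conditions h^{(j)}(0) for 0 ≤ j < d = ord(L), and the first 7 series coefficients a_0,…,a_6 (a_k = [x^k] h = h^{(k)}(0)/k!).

f: a_k = 3, 0, -27/2, 0, 81/8, 0, -243/80, …
g: a_k = 0, 12, 0, -36, 0, 972/5, 0, …
h₀=f·g: eliminate ⇒ L₀, order ≤ 2·2.
h₀' ⇒ L via d/dx closure of L₀.
L = (8910 + 214326·x^2 + 3024621·x^4 + 5668704·x^6 + 6377292·x^8 + 9565938·x^10 + 43046721·x^12) + (5508·x + 207036·x^3 + 1837080·x^5 + 4723920·x^7 + 10628820·x^9 + 19131876·x^11)·Dx + (1080 + 27540·x^2 + 389286·x^4 + 971028·x^6 + 1889568·x^8 + 4251528·x^10 + 9565938·x^12)·Dx^2 + (612·x + 23004·x^3 + 204120·x^5 + 524880·x^7 + 1180980·x^9 + 2125764·x^11)·Dx^3 + (10 + 414·x^2 + 5913·x^4 + 37908·x^6 + 131220·x^8 + 354294·x^10 + 531441·x^12)·Dx^4  (order 4).
h: a_k = 36, 0, -810, 0, 11907/2, 0, -948429/20, …
ICs: h(0) = 36, h′(0) = 0, h′′(0) = -1620, h′′′(0) = 0.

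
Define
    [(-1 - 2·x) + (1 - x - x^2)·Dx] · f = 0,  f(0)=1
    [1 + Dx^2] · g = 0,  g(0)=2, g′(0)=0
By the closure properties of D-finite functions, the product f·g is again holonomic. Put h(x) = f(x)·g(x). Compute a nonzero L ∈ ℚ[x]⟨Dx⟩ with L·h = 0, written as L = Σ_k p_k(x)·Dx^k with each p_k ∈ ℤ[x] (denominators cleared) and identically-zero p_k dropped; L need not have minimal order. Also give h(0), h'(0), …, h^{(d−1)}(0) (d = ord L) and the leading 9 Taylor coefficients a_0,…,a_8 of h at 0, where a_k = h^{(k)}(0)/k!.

f: a_k = 1, 1, 2, 3, 5, 8, 13, 21, 34, …
g: a_k = 2, 0, -1, 0, 1/12, 0, -1/360, 0, 1/20160, …
L₀ := L_f ⊗_s L_g (sym. prod.), ord ≤ 2.
L = (1 + x + x^2) + (2 + 4·x)·Dx + (-1 + x + x^2)·Dx^2  (order 2).
h: a_k = 2, 2, 3, 5, 97/12, 157/12, 7619/360, 12329/360, 124121/2240, …
ICs: h(0) = 2, h′(0) = 2.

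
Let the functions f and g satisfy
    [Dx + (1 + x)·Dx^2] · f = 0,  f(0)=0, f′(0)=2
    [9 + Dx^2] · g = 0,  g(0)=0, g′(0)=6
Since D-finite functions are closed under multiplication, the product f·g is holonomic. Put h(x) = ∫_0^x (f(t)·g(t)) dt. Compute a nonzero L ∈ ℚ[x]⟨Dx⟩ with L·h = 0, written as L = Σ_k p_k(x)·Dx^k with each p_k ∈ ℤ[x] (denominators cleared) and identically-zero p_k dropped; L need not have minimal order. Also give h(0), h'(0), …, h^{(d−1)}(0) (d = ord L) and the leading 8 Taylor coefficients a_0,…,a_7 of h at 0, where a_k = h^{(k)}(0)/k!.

f: a_k = 0, 2, -1, 2/3, -1/2, 2/5, -1/3, 2/7, …
g: a_k = 0, 6, 0, -9, 0, 81/20, 0, -243/280, …
L₀ := L_f ⊗_s L_g (sym. prod.), ord ≤ 4.
Integrate: L := L₀·Dx.
L = (2493 + 10854·x + 17091·x^2 + 11664·x^3 + 2916·x^4)·Dx + (612 + 1908·x + 1944·x^2 + 648·x^3)·Dx^2 + (592 + 2484·x + 3834·x^2 + 2592·x^3 + 648·x^4)·Dx^3 + (68 + 212·x + 216·x^2 + 72·x^3)·Dx^4 + (35 + 142·x + 215·x^2 + 144·x^3 + 36·x^4)·Dx^5  (order 5).
h: a_k = 0, 0, 0, 4, -3/2, -14/5, 1, 9/14, …
ICs: h(0) = 0, h′(0) = 0, h′′(0) = 0, h′′′(0) = 24, h′′′′(0) = -36.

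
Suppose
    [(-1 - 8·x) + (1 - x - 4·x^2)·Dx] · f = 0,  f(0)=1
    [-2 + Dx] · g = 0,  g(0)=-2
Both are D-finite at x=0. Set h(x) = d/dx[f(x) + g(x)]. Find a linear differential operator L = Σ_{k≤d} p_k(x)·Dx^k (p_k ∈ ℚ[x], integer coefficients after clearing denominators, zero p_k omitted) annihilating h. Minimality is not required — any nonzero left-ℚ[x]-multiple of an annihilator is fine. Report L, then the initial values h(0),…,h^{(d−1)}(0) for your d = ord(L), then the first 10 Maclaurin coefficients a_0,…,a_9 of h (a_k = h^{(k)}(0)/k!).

f: a_k = 1, 1, 5, 9, 29, 65, 181, 441, 1165, 2929, …
g: a_k = -2, -4, -4, -8/3, -4/3, -8/15, -8/45, -16/315, -4/315, -8/2835, …
L₀ := lclm(L_f,L_g); ord L₀ ≤ 1+1.
Differentiate: ansatz ord ≤ ord L₀ ⇒ L.
L = (34 + 452·x + 512·x^2 + 1920·x^3 + 768·x^4) + (-25 - 228·x - 334·x^2 - 864·x^3 + 160·x^4 + 256·x^5)·Dx + (4 + x + 39·x^2 - 48·x^3 - 272·x^4 - 128·x^5)·Dx^2  (order 2).
h: a_k = -3, 2, 19, 332/3, 967/3, 16274/15, 138899/45, 2935768/315, 8303707/315, 215148134/2835, …
ICs: h(0) = -3, h′(0) = 2.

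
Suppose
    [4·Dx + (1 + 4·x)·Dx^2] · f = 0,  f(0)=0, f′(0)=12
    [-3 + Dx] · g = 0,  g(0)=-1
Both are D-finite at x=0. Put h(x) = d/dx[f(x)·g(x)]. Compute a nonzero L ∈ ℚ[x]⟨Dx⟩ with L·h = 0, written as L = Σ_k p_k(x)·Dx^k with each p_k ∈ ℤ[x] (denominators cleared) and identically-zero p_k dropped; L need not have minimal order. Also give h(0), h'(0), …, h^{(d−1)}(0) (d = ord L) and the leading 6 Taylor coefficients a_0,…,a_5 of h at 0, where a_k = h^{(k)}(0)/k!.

f: a_k = 0, 12, -24, 64, -192, 3072/5, …
g: a_k = -1, -3, -9/2, -9/2, -27/8, -81/40, …
Sym-product of L_f,L_g gives L₀ (≤ ord 2).
h₀' ⇒ L via d/dx closure of L₀.
L = (51 - 72·x + 432·x^2) + (-14 - 288·x^2)·Dx + (-1 + 8·x + 48·x^2)·Dx^2  (order 2).
h: a_k = -12, -24, -138, 216, -2589/2, 5025, …
ICs: h(0) = -12, h′(0) = -24.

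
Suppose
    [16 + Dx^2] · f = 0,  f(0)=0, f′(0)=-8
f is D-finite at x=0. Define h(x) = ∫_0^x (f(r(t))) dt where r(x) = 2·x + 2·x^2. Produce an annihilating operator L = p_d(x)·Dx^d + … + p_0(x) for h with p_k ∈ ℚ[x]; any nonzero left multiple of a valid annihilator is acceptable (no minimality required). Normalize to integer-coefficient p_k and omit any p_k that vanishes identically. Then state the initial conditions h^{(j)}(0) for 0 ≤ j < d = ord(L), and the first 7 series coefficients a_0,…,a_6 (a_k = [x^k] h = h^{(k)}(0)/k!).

L = (64 + 384·x + 768·x^2 + 512·x^3)·Dx - 2·Dx^2 + (1 + 2·x)·Dx^3  (order 3).
h: a_k = 0, 0, -8, -16/3, 128/3, 512/5, -256/45, …
ICs: h(0) = 0, h′(0) = 0, h′′(0) = -16.

f: a_k = 0, -8, 0, 64/3, 0, -256/15, 0, …
h₀=f(r): pull back L_f along r ⇒ L₀.
h=∫₀ˣh₀: take L = L₀·Dx.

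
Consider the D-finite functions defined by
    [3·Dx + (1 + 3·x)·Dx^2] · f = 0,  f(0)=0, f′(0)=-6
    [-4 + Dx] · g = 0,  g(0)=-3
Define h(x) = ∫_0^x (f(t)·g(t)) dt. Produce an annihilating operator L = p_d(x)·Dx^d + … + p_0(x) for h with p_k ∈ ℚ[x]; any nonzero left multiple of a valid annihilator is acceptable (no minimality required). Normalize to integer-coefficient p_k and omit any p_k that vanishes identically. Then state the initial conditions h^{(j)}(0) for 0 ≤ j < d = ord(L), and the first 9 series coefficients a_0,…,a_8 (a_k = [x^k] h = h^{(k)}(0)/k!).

L = (4 + 48·x)·Dx + (-5 - 24·x)·Dx^2 + (1 + 3·x)·Dx^3  (order 3).
h: a_k = 0, 0, 9, 15, 45/2, 141/10, 118/5, -93/7, 7759/140, …
ICs: h(0) = 0, h′(0) = 0, h′′(0) = 18.

f: a_k = 0, -6, 9, -18, 81/2, -486/5, 243, -4374/7, 6561/4, …
g: a_k = -3, -12, -24, -32, -32, -128/5, -256/15, -1024/105, -512/105, …
h₀=f·g: eliminate ⇒ L₀, order ≤ 2·1.
∫: right-multiply L₀ by Dx.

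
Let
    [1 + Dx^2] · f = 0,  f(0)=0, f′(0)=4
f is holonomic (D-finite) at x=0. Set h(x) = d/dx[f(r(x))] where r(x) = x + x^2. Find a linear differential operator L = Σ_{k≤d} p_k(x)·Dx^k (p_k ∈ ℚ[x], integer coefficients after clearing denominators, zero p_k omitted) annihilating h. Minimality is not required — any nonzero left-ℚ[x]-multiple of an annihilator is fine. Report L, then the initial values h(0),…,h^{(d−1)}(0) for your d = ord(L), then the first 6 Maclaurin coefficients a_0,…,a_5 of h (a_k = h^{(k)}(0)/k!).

L = (13 + 8·x + 24·x^2 + 32·x^3 + 16·x^4) + (-6 - 12·x)·Dx + (1 + 4·x + 4·x^2)·Dx^2  (order 2).
h: a_k = 4, 8, -2, -8, -59/6, -3, …
ICs: h(0) = 4, h′(0) = 8.

f: a_k = 0, 4, 0, -2/3, 0, 1/30, …
h₀=f(r): pull back L_f along r ⇒ L₀.
h₀' ⇒ L via d/dx closure of L₀.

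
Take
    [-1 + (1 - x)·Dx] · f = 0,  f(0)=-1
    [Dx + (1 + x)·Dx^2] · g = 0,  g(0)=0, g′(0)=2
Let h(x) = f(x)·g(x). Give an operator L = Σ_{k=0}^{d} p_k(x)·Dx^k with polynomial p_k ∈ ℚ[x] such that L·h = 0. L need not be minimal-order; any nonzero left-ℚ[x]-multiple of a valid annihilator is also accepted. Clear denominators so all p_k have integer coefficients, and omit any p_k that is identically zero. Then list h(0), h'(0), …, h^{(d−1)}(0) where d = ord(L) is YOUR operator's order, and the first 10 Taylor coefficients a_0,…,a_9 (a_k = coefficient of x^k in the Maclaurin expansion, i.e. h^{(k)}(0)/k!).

f: a_k = -1, -1, -1, -1, -1, -1, -1, -1, -1, -1, …
g: a_k = 0, 2, -1, 2/3, -1/2, 2/5, -1/3, 2/7, -1/4, 2/9, …
Product ⇒ symmetric product L₀, ord ≤ 2.
L = 1 + (1 + 3·x)·Dx + (-1 + x^2)·Dx^2  (order 2).
h: a_k = 0, -2, -1, -5/3, -7/6, -47/30, -37/30, -319/210, -533/420, -1879/1260, …
ICs: h(0) = 0, h′(0) = -2.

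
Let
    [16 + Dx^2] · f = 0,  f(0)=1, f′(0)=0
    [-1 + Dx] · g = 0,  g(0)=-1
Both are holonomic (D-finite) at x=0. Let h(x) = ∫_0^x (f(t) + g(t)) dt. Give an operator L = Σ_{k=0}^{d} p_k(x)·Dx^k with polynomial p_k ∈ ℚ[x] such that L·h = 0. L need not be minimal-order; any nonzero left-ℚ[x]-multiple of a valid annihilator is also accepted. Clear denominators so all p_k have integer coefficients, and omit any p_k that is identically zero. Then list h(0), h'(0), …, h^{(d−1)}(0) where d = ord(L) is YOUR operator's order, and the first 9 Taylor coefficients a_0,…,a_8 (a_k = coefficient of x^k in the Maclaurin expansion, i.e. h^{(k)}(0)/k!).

L = -16·Dx + 16·Dx^2 - Dx^3 + Dx^4  (order 4).
h: a_k = 0, 0, -1/2, -17/6, -1/24, 17/8, -1/720, -4097/5040, -1/40320, …
ICs: h(0) = 0, h′(0) = 0, h′′(0) = -1, h′′′(0) = -17.

f: a_k = 1, 0, -8, 0, 32/3, 0, -256/45, 0, 512/315, …
g: a_k = -1, -1, -1/2, -1/6, -1/24, -1/120, -1/720, -1/5040, -1/40320, …
f+g: L₀ = lclm(L_f,L_g), ord ≤ 2+1.
Integrate: L := L₀·Dx.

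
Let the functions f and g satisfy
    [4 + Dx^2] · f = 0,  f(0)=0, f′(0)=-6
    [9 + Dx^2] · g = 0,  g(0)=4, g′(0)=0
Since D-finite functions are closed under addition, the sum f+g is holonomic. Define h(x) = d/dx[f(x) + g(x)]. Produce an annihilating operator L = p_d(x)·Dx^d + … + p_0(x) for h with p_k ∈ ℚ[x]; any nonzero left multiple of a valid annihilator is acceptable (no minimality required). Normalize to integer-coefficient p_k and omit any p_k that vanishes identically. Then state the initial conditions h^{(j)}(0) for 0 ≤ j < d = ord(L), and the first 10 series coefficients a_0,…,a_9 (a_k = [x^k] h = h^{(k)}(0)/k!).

L = 36 + 13·Dx^2 + Dx^4  (order 4).
h: a_k = -6, -36, 12, 54, -4, -243/10, 8/15, 729/140, -4/105, -729/1120, …
ICs: h(0) = -6, h′(0) = -36, h′′(0) = 24, h′′′(0) = 324.

f: a_k = 0, -6, 0, 4, 0, -4/5, 0, 8/105, 0, -4/945, …
g: a_k = 4, 0, -18, 0, 27/2, 0, -81/20, 0, 729/1120, 0, …
Sum ⇒ L₀ = lclm(L_f,L_g) in ℚ(x)⟨Dx⟩.
Differentiate: ansatz ord ≤ ord L₀ ⇒ L.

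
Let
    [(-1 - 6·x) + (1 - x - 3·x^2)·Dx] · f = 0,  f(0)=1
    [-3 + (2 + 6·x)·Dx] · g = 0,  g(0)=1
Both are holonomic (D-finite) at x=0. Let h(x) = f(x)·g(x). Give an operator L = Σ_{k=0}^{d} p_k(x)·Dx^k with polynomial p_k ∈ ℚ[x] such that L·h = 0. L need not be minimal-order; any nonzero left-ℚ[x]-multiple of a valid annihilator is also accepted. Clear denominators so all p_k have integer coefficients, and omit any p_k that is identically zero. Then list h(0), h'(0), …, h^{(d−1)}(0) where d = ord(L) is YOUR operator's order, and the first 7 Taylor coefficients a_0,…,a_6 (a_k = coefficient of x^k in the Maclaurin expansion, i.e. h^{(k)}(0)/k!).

L = (5 + 15·x + 27·x^2) + (-2 - 4·x + 12·x^2 + 18·x^3)·Dx  (order 1).
h: a_k = 1, 5/2, 35/8, 217/16, 3011/128, 18139/256, 129511/1024, …
ICs: h(0) = 1.

f: a_k = 1, 1, 4, 7, 19, 40, 97, …
g: a_k = 1, 3/2, -9/8, 27/16, -405/128, 1701/256, -15309/1024, …
f·g: L₀ = L_f ⊗_s L_g, ord ≤ 1·1.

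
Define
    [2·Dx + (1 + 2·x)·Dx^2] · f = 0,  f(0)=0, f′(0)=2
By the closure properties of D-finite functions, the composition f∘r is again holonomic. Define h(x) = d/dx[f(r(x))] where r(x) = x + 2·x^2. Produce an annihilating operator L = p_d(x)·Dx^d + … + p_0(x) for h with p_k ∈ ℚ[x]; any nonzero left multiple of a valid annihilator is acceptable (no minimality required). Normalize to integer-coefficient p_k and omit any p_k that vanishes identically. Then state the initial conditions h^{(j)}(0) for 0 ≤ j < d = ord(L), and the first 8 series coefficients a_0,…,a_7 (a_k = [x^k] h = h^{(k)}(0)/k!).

f: a_k = 0, 2, -2, 8/3, -4, 32/5, -32/3, 128/7, …
Change of var in L_f (x↦r) gives L₀.
h=h₀': d/dx-closure on L₀ ⇒ L.
L = (-2 + 8·x + 16·x^2) + (1 + 6·x + 12·x^2 + 16·x^3)·Dx  (order 1).
h: a_k = 2, 4, -16, 16, 32, -128, 128, 256, …
ICs: h(0) = 2.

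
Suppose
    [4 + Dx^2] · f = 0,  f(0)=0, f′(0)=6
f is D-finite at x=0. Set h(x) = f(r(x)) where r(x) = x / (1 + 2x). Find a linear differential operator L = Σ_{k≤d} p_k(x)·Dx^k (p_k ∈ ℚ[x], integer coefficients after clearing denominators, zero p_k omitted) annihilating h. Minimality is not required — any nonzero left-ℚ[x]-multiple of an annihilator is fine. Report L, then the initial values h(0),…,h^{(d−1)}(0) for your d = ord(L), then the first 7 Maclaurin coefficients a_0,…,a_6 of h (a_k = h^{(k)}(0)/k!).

f: a_k = 0, 6, 0, -4, 0, 4/5, 0, …
Substitute x→r, Dx→(1/r')Dx; clear ⇒ L₀.
L = 4 + (4 + 24·x + 48·x^2 + 32·x^3)·Dx + (1 + 8·x + 24·x^2 + 32·x^3 + 16·x^4)·Dx^2  (order 2).
h: a_k = 0, 6, -12, 20, -24, 4/5, 120, …
ICs: h(0) = 0, h′(0) = 6.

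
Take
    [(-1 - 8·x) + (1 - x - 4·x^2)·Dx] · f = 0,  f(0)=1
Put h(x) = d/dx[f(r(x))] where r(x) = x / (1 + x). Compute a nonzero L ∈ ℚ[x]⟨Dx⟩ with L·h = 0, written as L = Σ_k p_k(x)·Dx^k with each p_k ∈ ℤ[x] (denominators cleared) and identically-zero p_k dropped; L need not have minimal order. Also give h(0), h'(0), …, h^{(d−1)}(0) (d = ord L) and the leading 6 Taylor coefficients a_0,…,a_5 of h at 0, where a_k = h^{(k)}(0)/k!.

f: a_k = 1, 1, 5, 9, 29, 65, …
L₀ from L_f via x↦r, Dx↦r'^{-1}Dx.
h=h₀': d/dx-closure on L₀ ⇒ L.
L = (8 + 24·x + 120·x^2 + 72·x^3) + (-1 - 11·x - 15·x^2 + 31·x^3 + 36·x^4)·Dx  (order 1).
h: a_k = 1, 8, 0, 64, -80, 480, …
ICs: h(0) = 1.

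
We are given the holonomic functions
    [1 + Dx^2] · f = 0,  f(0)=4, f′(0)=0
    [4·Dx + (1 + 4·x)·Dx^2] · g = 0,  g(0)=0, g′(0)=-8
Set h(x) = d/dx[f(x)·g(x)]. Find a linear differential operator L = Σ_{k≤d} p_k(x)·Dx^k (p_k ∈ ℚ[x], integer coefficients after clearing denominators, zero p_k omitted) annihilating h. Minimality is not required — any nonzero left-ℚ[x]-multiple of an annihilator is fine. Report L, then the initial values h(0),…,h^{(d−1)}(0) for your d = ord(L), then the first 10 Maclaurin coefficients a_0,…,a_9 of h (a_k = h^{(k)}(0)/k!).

L = (-12355 - 1064·x - 6288·x^2 - 16128·x^3 - 13568·x^4 + 6144·x^5 + 4096·x^6) + (-3384 - 15968·x - 14080·x^2 - 15360·x^3 + 10240·x^4 + 8192·x^5)·Dx + (-12502 - 2384·x - 10016·x^2 - 19968·x^3 - 14848·x^4 + 12288·x^5 + 8192·x^6)·Dx^2 + (-3384 - 15968·x - 14080·x^2 - 15360·x^3 + 10240·x^4 + 8192·x^5)·Dx^3 + (-147 - 1320·x - 3728·x^2 - 3840·x^3 - 1280·x^4 + 6144·x^5 + 4096·x^6)·Dx^4  (order 4).
h: a_k = -32, 128, -464, 1920, -7772, 31248, -1880806/15, 22617568/45, -169134311/84, 507981377/63, …
ICs: h(0) = -32, h′(0) = 128, h′′(0) = -928, h′′′(0) = 11520.

f: a_k = 4, 0, -2, 0, 1/6, 0, -1/180, 0, 1/10080, 0, …
g: a_k = 0, -8, 16, -128/3, 128, -2048/5, 4096/3, -32768/7, 16384, -524288/9, …
Product ⇒ symmetric product L₀, ord ≤ 4.
Differentiate: ansatz ord ≤ ord L₀ ⇒ L.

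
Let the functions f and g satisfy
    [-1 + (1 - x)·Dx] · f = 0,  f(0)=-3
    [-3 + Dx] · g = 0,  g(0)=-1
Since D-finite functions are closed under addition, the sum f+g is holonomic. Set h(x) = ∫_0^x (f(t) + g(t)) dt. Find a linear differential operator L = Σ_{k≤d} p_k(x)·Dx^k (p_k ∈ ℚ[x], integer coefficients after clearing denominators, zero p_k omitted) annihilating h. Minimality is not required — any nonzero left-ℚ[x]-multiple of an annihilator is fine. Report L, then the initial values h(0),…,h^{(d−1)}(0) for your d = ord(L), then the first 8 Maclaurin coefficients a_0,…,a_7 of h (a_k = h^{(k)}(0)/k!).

L = (3 - 9·x)·Dx + (-7 + 18·x - 9·x^2)·Dx^2 + (2 - 5·x + 3·x^2)·Dx^3  (order 3).
h: a_k = 0, -4, -3, -5/2, -15/8, -51/40, -67/80, -321/560, …
ICs: h(0) = 0, h′(0) = -4, h′′(0) = -6.

f: a_k = -3, -3, -3, -3, -3, -3, -3, -3, …
g: a_k = -1, -3, -9/2, -9/2, -27/8, -81/40, -81/80, -243/560, …
h₀=f+g: left-lcm gives L₀, ord ≤ 2.
∫: right-multiply L₀ by Dx.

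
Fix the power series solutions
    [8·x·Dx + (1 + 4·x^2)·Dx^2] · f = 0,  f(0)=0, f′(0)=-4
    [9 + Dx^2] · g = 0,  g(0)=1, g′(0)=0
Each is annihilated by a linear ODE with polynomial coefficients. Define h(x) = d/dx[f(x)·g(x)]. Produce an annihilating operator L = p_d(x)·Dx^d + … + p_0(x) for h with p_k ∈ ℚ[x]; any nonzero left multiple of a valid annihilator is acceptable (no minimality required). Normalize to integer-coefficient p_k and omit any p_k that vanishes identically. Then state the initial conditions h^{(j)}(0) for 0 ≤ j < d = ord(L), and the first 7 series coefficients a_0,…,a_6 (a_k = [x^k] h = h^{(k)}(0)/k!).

L = (134325 + 1685016·x^2 + 9665136·x^4 + 17604864·x^6 + 22954752·x^8 + 28366848·x^10 + 26873856·x^12) + (77328·x + 1187136·x^3 + 5460480·x^5 + 10782720·x^7 + 14929920·x^9 + 11943936·x^11)·Dx + (17850 + 242160·x^2 + 1468896·x^4 + 3414528·x^6 + 5764608·x^8 + 7630848·x^10 + 5971968·x^12)·Dx^2 + (8592·x + 131904·x^3 + 606720·x^5 + 1198080·x^7 + 1658880·x^9 + 1327104·x^11)·Dx^3 + (325 + 6104·x^2 + 43888·x^4 + 162048·x^6 + 357120·x^8 + 497664·x^10 + 331776·x^12)·Dx^4  (order 4).
h: a_k = -4, 0, 70, 0, -503/2, 0, 16271/20, …
ICs: h(0) = -4, h′(0) = 0, h′′(0) = 140, h′′′(0) = 0.

f: a_k = 0, -4, 0, 16/3, 0, -64/5, 0, …
g: a_k = 1, 0, -9/2, 0, 27/8, 0, -81/80, …
L₀ := L_f ⊗_s L_g (sym. prod.), ord ≤ 4.
h=h₀': d/dx-closure on L₀ ⇒ L.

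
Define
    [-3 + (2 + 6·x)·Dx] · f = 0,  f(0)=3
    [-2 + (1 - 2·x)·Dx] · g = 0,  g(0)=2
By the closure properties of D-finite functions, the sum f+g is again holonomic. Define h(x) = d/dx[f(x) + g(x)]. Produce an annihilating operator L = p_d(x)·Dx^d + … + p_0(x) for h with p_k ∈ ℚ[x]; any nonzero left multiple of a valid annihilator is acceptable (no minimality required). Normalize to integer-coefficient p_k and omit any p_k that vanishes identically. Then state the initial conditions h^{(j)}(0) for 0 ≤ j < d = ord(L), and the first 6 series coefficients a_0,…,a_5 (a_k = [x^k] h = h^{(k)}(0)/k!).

f: a_k = 3, 9/2, -27/8, 81/16, -1215/128, 5103/256, …
g: a_k = 2, 4, 8, 16, 32, 64, …
Sum ⇒ L₀ = lclm(L_f,L_g) in ℚ(x)⟨Dx⟩.
Differentiate: ansatz ord ≤ ord L₀ ⇒ L.
L = (-252 - 216·x) + (-69 - 684·x - 756·x^2)·Dx + (22 + 58·x - 96·x^2 - 216·x^3)·Dx^2  (order 2).
h: a_k = 17/2, 37/4, 1011/16, 2881/32, 107435/256, 255435/512, …
ICs: h(0) = 17/2, h′(0) = 37/4.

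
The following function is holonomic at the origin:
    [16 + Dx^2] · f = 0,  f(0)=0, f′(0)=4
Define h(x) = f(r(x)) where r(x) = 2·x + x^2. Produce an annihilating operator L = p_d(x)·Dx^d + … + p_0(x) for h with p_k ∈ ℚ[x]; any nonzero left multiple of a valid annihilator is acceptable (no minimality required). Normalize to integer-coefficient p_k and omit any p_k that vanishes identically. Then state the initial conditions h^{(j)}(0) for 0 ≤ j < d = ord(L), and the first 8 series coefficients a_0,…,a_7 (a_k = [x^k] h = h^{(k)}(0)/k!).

L = (64 + 192·x + 192·x^2 + 64·x^3) - Dx + (1 + x)·Dx^2  (order 2).
h: a_k = 0, 8, 4, -256/3, -128, 3136/15, 672, 83968/315, …
ICs: h(0) = 0, h′(0) = 8.

f: a_k = 0, 4, 0, -32/3, 0, 128/15, 0, -1024/315, …
Substitute x→r, Dx→(1/r')Dx; clear ⇒ L₀.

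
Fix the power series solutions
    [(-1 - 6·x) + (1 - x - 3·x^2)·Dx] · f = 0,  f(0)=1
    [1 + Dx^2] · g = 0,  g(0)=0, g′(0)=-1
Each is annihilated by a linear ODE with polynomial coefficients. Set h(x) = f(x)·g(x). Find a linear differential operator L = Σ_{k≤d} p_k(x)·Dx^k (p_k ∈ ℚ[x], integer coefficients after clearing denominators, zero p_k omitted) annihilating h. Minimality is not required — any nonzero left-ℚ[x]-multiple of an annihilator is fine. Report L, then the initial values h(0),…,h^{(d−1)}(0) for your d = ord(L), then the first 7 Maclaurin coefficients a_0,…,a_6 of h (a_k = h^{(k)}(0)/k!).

f: a_k = 1, 1, 4, 7, 19, 40, 97, …
g: a_k = 0, -1, 0, 1/6, 0, -1/120, 0, …
Product ⇒ symmetric product L₀, ord ≤ 2.
L = (5 + x + 3·x^2) + (2 + 12·x)·Dx + (-1 + x + 3·x^2)·Dx^2  (order 2).
h: a_k = 0, -1, -1, -23/6, -41/6, -2201/120, -4661/120, …
ICs: h(0) = 0, h′(0) = -1.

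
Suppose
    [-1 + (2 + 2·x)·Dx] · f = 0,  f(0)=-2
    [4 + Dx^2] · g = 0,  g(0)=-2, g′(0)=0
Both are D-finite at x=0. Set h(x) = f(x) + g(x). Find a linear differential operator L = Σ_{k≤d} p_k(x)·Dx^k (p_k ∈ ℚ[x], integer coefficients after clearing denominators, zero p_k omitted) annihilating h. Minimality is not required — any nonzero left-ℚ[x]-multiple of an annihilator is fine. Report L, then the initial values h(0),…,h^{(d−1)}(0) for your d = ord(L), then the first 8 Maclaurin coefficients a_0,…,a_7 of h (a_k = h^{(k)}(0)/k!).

L = (-76 - 128·x - 64·x^2) + (120 + 376·x + 384·x^2 + 128·x^3)·Dx + (-19 - 32·x - 16·x^2)·Dx^2 + (30 + 94·x + 96·x^2 + 32·x^3)·Dx^3  (order 3).
h: a_k = -4, -1, 17/4, -1/8, -241/192, -7/128, 5041/23040, -33/1024, …
ICs: h(0) = -4, h′(0) = -1, h′′(0) = 17/2.

f: a_k = -2, -1, 1/4, -1/8, 5/64, -7/128, 21/512, -33/1024, …
g: a_k = -2, 0, 4, 0, -4/3, 0, 8/45, 0, …
L₀ := lclm(L_f,L_g); ord L₀ ≤ 1+2.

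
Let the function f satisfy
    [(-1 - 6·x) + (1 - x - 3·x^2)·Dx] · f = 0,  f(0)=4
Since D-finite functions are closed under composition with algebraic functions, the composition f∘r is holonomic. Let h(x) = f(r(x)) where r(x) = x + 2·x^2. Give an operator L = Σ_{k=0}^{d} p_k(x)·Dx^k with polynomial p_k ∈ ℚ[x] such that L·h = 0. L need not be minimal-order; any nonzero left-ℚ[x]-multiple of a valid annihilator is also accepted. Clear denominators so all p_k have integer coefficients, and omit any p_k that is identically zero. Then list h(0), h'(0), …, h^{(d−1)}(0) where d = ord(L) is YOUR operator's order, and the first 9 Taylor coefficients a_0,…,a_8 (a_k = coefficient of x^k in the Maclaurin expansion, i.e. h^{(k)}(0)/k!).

f: a_k = 4, 4, 16, 28, 76, 160, 388, 868, 2032, …
Substitute x→r, Dx→(1/r')Dx; clear ⇒ L₀.
L = (1 + 10·x + 36·x^2 + 48·x^3) + (-1 + x + 5·x^2 + 12·x^3 + 12·x^4)·Dx  (order 1).
h: a_k = 4, 4, 24, 92, 308, 1104, 4036, 14356, 51480, …
ICs: h(0) = 4.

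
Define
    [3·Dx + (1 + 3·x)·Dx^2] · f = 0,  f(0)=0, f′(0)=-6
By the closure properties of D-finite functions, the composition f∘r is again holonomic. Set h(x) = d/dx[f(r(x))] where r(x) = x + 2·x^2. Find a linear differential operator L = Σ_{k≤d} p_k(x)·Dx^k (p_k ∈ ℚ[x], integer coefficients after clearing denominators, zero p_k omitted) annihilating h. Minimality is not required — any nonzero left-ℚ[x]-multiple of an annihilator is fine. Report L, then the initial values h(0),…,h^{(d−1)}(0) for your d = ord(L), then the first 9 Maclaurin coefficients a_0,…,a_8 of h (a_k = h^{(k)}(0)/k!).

f: a_k = 0, -6, 9, -18, 81/2, -486/5, 243, -4374/7, 6561/4, …
Change of var in L_f (x↦r) gives L₀.
h=h₀': d/dx-closure on L₀ ⇒ L.
L = (-1 + 12·x + 24·x^2) + (1 + 7·x + 18·x^2 + 24·x^3)·Dx  (order 1).
h: a_k = -6, -6, 54, -126, 54, 594, -2106, 2754, 4374, …
ICs: h(0) = -6.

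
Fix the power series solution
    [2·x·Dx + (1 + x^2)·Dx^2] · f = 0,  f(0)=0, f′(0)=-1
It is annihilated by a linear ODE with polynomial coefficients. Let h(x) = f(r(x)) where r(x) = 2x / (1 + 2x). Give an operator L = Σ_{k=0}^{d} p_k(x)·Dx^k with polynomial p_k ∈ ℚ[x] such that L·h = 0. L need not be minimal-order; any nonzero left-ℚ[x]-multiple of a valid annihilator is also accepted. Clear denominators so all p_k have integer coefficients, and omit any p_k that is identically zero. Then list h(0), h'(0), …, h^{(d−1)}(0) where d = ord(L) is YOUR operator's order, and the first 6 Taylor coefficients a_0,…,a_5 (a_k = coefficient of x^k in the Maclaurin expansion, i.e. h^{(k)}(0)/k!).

f: a_k = 0, -1, 0, 1/3, 0, -1/5, …
f∘r: x↦r, Dx↦Dx/r' in L_f ⇒ L₀.
L = (4 + 16·x)·Dx + (1 + 4·x + 8·x^2)·Dx^2  (order 2).
h: a_k = 0, -2, 4, -16/3, 0, 128/5, …
ICs: h(0) = 0, h′(0) = -2.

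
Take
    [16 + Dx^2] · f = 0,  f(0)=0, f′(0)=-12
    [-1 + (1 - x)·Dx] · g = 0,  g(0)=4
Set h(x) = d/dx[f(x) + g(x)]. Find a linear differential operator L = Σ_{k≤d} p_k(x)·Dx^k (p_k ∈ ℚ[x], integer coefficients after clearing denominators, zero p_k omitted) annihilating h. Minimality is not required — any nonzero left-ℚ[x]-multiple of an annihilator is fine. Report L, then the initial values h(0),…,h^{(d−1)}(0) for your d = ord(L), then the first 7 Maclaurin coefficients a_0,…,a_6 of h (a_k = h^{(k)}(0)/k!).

L = (448 - 512·x + 256·x^2) + (-176 + 432·x - 384·x^2 + 128·x^3)·Dx + (28 - 32·x + 16·x^2)·Dx^2 + (-11 + 27·x - 24·x^2 + 8·x^3)·Dx^3  (order 3).
h: a_k = -8, 8, 108, 16, -108, 24, 1444/15, …
ICs: h(0) = -8, h′(0) = 8, h′′(0) = 216.

f: a_k = 0, -12, 0, 32, 0, -128/5, 0, …
g: a_k = 4, 4, 4, 4, 4, 4, 4, …
h₀=f+g: left-lcm gives L₀, ord ≤ 3.
Derive L from L₀ (diff closure).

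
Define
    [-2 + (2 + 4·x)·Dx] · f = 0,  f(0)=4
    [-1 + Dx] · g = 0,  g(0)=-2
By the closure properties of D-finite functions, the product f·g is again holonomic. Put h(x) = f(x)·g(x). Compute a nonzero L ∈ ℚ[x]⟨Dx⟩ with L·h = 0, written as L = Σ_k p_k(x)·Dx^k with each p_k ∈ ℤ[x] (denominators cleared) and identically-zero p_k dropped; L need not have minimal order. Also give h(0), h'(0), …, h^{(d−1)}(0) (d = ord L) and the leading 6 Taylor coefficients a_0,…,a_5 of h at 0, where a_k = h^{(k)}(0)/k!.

L = (-2 - 2·x) + (1 + 2·x)·Dx  (order 1).
h: a_k = -8, -16, -8, -16/3, 4/3, -56/15, …
ICs: h(0) = -8.

f: a_k = 4, 4, -2, 2, -5/2, 7/2, …
g: a_k = -2, -2, -1, -1/3, -1/12, -1/60, …
L₀ := L_f ⊗_s L_g (sym. prod.), ord ≤ 1.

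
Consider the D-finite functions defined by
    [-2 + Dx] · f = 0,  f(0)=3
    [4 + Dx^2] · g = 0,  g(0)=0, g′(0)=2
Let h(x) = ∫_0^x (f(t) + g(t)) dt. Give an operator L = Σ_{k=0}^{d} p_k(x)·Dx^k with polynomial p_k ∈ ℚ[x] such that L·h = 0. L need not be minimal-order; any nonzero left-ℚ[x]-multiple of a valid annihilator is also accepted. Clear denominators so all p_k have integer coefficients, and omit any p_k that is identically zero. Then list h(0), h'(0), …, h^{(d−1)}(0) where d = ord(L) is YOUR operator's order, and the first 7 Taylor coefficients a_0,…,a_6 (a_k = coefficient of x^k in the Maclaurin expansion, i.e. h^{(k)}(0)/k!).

f: a_k = 3, 6, 6, 4, 2, 4/5, 4/15, …
g: a_k = 0, 2, 0, -4/3, 0, 4/15, 0, …
h₀=f+g: left-lcm gives L₀, ord ≤ 3.
∫: right-multiply L₀ by Dx.
L = -8·Dx + 4·Dx^2 - 2·Dx^3 + Dx^4  (order 4).
h: a_k = 0, 3, 4, 2, 2/3, 2/5, 8/45, …
ICs: h(0) = 0, h′(0) = 3, h′′(0) = 8, h′′′(0) = 12.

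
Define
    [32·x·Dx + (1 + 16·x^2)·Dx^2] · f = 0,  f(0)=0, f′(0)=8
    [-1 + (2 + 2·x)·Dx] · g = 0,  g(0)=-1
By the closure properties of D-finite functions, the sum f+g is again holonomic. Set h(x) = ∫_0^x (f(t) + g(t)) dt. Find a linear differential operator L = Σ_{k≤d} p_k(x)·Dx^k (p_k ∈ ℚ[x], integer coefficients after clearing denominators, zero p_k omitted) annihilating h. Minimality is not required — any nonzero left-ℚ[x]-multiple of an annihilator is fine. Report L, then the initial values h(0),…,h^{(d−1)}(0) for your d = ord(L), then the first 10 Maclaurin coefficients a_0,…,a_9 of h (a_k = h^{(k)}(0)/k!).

L = (-64 - 160·x + 3072·x^2 + 1536·x^3)·Dx^2 + (-131 - 256·x + 5920·x^2 + 12288·x^3 + 5376·x^4)·Dx^3 + (-2 + 126·x + 192·x^2 + 2112·x^3 + 3584·x^4 + 1536·x^5)·Dx^4  (order 4).
h: a_k = 0, -1, 15/4, 1/24, -2051/192, 1/128, 174751/2560, 3/1024, -67109095/114688, 143/98304, …
ICs: h(0) = 0, h′(0) = -1, h′′(0) = 15/2, h′′′(0) = 1/4.

f: a_k = 0, 8, 0, -128/3, 0, 2048/5, 0, -32768/7, 0, 524288/9, …
g: a_k = -1, -1/2, 1/8, -1/16, 5/128, -7/256, 21/1024, -33/2048, 429/32768, -715/65536, …
Weyl lclm of L_f,L_g ⇒ L₀ (ord ≤ 3).
∫: right-multiply L₀ by Dx.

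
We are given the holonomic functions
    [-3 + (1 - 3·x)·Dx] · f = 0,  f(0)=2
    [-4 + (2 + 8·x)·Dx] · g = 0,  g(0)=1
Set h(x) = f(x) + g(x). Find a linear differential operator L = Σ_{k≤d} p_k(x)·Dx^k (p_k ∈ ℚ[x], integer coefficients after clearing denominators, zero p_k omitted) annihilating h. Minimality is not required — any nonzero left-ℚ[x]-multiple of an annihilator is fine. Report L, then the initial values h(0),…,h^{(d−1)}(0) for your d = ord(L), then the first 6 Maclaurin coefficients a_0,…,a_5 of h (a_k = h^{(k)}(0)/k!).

f: a_k = 2, 6, 18, 54, 162, 486, …
g: a_k = 1, 2, -2, 4, -10, 28, …
h₀=f+g: left-lcm gives L₀, ord ≤ 2.
L = (-48 - 108·x) + (22 + 120·x + 324·x^2)·Dx + (-1 - 19·x - 6·x^2 + 216·x^3)·Dx^2  (order 2).
h: a_k = 3, 8, 16, 58, 152, 514, …
ICs: h(0) = 3, h′(0) = 8.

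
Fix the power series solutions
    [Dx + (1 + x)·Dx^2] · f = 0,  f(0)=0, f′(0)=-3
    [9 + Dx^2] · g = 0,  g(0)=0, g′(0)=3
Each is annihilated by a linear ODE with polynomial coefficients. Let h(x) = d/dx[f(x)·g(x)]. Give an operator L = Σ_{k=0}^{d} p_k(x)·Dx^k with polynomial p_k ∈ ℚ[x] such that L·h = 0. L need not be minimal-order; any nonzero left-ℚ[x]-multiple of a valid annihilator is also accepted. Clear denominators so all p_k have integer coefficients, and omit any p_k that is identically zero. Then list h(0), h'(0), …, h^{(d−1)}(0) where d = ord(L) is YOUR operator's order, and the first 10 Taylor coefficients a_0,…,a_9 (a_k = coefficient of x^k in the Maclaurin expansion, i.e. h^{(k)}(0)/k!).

L = (13743 + 107892·x + 319302·x^2 + 475308·x^3 + 381267·x^4 + 157464·x^5 + 26244·x^6) + (4104 + 24192·x + 53460·x^2 + 56700·x^3 + 29160·x^4 + 5832·x^5)·Dx + (4020 + 27828·x + 76770·x^2 + 109512·x^3 + 85698·x^4 + 34992·x^5 + 5832·x^6)·Dx^2 + (456 + 2688·x + 5940·x^2 + 6300·x^3 + 3240·x^4 + 648·x^5)·Dx^3 + (277 + 1760·x + 4588·x^2 + 6300·x^3 + 4815·x^4 + 1944·x^5 + 324·x^6)·Dx^4  (order 4).
h: a_k = 0, -18, 27/2, 42, -45/2, -81/4, 651/80, 387/70, -81/35, -341/2240, …
ICs: h(0) = 0, h′(0) = -18, h′′(0) = 27, h′′′(0) = 252.

f: a_k = 0, -3, 3/2, -1, 3/4, -3/5, 1/2, -3/7, 3/8, -1/3, …
g: a_k = 0, 3, 0, -9/2, 0, 81/40, 0, -243/560, 0, 243/4480, …
f·g: L₀ = L_f ⊗_s L_g, ord ≤ 2·2.
h=h₀': d/dx-closure on L₀ ⇒ L.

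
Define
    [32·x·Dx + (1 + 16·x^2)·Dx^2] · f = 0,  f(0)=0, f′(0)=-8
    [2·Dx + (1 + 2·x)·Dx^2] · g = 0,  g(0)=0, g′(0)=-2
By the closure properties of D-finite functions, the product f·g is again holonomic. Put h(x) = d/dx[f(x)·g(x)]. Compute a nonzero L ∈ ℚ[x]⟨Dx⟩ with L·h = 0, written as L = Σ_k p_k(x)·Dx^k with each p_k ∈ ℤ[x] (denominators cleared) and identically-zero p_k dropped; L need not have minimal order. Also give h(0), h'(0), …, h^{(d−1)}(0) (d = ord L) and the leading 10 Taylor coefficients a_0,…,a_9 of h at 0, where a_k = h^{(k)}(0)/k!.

f: a_k = 0, -8, 0, 128/3, 0, -2048/5, 0, 32768/7, 0, -524288/9, …
g: a_k = 0, -2, 2, -8/3, 4, -32/5, 32/3, -128/7, 32, -512/9, …
Product ⇒ symmetric product L₀, ord ≤ 4.
Derive L from L₀ (diff closure).
L = (2304 + 8960·x + 114688·x^2 + 552960·x^3 + 983040·x^4 + 851968·x^5 + 1048576·x^7) + (1032 + 14720·x + 111872·x^2 + 616448·x^3 + 1884160·x^4 + 3047424·x^5 + 2293760·x^6 + 1572864·x^7 + 3670016·x^8)·Dx + (72 + 2512·x + 19968·x^2 + 99072·x^3 + 393216·x^4 + 1019904·x^5 + 1572864·x^6 + 1376256·x^7 + 1572864·x^8 + 2097152·x^9)·Dx^2 + (17 + 132·x + 964·x^2 + 4864·x^3 + 18432·x^4 + 55296·x^5 + 129024·x^6 + 196608·x^7 + 196608·x^8 + 262144·x^9 + 262144·x^10)·Dx^3  (order 3).
h: a_k = 0, 32, -48, -256, 800/3, 68096/15, -77056/15, -335872/5, 2495744/35, 334913536/315, …
ICs: h(0) = 0, h′(0) = 32, h′′(0) = -96.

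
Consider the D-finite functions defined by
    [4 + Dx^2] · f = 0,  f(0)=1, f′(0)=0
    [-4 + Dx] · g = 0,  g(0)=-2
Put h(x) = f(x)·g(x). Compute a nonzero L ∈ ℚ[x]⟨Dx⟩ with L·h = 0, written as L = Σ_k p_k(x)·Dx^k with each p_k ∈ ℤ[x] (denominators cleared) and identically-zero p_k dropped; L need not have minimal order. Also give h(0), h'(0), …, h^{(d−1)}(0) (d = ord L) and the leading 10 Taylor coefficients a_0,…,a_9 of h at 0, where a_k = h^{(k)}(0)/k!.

f: a_k = 1, 0, -2, 0, 2/3, 0, -4/45, 0, 2/315, 0, …
g: a_k = -2, -8, -16, -64/3, -64/3, -256/15, -512/45, -2048/315, -1024/315, -4096/2835, …
f·g: L₀ = L_f ⊗_s L_g, ord ≤ 2·1.
L = 20 - 8·Dx + Dx^2  (order 2).
h: a_k = -2, -8, -12, -16/3, 28/3, 304/15, 104/5, 4448/315, 2108/315, 5744/2835, …
ICs: h(0) = -2, h′(0) = -8.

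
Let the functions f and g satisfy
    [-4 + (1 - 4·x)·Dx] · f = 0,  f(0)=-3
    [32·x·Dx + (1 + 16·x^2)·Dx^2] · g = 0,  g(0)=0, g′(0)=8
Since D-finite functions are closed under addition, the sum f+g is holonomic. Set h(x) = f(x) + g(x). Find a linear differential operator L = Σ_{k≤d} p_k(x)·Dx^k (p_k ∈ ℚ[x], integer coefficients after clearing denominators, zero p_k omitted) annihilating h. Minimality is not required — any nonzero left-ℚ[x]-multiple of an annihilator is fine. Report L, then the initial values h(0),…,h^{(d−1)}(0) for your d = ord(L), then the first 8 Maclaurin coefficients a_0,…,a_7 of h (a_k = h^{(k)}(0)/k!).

f: a_k = -3, -12, -48, -192, -768, -3072, -12288, -49152, …
g: a_k = 0, 8, 0, -128/3, 0, 2048/5, 0, -32768/7, …
Weyl lclm of L_f,L_g ⇒ L₀ (ord ≤ 3).
L = (-32 + 512·x + 1536·x^2)·Dx + (16 - 32·x + 256·x^2 + 1536·x^3)·Dx^2 + (-1 + 256·x^4)·Dx^3  (order 3).
h: a_k = -3, -4, -48, -704/3, -768, -13312/5, -12288, -376832/7, …
ICs: h(0) = -3, h′(0) = -4, h′′(0) = -96.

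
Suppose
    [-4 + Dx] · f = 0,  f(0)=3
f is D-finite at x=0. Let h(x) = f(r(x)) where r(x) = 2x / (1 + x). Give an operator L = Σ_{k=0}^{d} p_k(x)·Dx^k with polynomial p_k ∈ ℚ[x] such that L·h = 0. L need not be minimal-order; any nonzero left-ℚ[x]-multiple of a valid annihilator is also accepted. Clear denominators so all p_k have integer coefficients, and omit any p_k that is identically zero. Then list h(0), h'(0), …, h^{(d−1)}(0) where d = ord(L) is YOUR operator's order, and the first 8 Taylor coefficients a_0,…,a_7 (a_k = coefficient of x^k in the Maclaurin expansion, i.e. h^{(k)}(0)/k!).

f: a_k = 3, 12, 24, 32, 32, 128/5, 256/15, 1024/105, …
Change of var in L_f (x↦r) gives L₀.
L = -8 + (1 + 2·x + x^2)·Dx  (order 1).
h: a_k = 3, 24, 72, 88, 8, -264/5, 184/15, 3224/105, …
ICs: h(0) = 3.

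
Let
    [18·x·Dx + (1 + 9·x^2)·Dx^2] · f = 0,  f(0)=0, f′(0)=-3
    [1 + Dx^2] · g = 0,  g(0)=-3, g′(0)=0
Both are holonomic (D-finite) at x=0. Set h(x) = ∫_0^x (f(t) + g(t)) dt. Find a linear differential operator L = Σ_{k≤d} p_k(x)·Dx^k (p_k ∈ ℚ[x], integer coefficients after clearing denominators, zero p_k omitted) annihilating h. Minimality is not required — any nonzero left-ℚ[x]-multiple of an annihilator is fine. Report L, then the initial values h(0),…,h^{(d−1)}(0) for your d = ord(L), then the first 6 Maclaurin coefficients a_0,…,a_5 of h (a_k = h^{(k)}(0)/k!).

f: a_k = 0, -3, 0, 9, 0, -243/5, …
g: a_k = -3, 0, 3/2, 0, -1/8, 0, …
Weyl lclm of L_f,L_g ⇒ L₀ (ord ≤ 4).
h=∫₀ˣh₀: take L = L₀·Dx.
L = (-1926·x + 17820·x^3 + 1458·x^5)·Dx^2 + (-17 + 351·x^2 + 4617·x^4 + 729·x^6)·Dx^3 + (-1926·x + 17820·x^3 + 1458·x^5)·Dx^4 + (-17 + 351·x^2 + 4617·x^4 + 729·x^6)·Dx^5  (order 5).
h: a_k = 0, -3, -3/2, 1/2, 9/4, -1/40, …
ICs: h(0) = 0, h′(0) = -3, h′′(0) = -3, h′′′(0) = 3, h′′′′(0) = 54.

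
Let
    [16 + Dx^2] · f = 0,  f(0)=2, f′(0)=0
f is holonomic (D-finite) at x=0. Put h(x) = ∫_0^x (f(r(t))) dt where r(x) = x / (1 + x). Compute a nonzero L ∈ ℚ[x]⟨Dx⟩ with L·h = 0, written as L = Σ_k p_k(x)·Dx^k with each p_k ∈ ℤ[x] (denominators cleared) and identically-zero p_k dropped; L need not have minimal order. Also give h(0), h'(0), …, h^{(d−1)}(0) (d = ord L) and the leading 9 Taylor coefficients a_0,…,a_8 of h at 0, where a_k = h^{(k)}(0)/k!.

L = 16·Dx + (2 + 6·x + 6·x^2 + 2·x^3)·Dx^2 + (1 + 4·x + 6·x^2 + 4·x^3 + x^4)·Dx^3  (order 3).
h: a_k = 0, 2, 0, -16/3, 8, -16/3, -32/9, 784/45, -164/5, …
ICs: h(0) = 0, h′(0) = 2, h′′(0) = 0.

f: a_k = 2, 0, -16, 0, 64/3, 0, -512/45, 0, 1024/315, …
h₀=f(r): pull back L_f along r ⇒ L₀.
∫: right-multiply L₀ by Dx.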